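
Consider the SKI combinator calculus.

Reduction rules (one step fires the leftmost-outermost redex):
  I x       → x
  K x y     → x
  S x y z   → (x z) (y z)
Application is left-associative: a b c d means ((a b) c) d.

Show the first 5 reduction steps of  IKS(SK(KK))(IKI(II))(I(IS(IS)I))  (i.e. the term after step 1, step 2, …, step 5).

Answer: after 5 steps: SI(IS(IS)I)

Derivation:
  start: IKS(SK(KK))(IKI(II))(I(IS(IS)I))
  step 1: KS(SK(KK))(IKI(II))(I(IS(IS)I))
  step 2: S(IKI(II))(I(IS(IS)I))
  step 3: S(KI(II))(I(IS(IS)I))
  step 4: SI(I(IS(IS)I))
  step 5: SI(IS(IS)I)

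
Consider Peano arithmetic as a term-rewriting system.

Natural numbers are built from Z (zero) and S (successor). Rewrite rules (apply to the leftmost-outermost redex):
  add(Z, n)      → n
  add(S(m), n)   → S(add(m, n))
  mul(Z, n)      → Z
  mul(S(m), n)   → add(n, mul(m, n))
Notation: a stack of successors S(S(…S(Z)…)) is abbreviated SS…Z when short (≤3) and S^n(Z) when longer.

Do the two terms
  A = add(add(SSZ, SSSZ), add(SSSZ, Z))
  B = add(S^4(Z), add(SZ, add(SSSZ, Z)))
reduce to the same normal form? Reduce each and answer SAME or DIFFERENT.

Answer: SAME — A ⇓ S^8(Z), B ⇓ S^8(Z)

Reduction:
Term A:
  start: add(add(SSZ, SSSZ), add(SSSZ, Z))
  step 1: add(S(add(SZ, SSSZ)), add(SSSZ, Z))
  step 2: S(add(add(SZ, SSSZ), add(SSSZ, Z)))
  step 3: S(add(S(add(Z, SSSZ)), add(SSSZ, Z)))
  step 4: S(S(add(add(Z, SSSZ), add(SSSZ, Z))))
  step 5: S(S(add(SSSZ, add(SSSZ, Z))))
  step 6: S(S(S(add(SSZ, add(SSSZ, Z)))))
  step 7: S(S(S(S(add(SZ, add(SSSZ, Z))))))
  step 8: S(S(S(S(S(add(Z, add(SSSZ, Z)))))))
  step 9: S(S(S(S(S(add(SSSZ, Z))))))
  step 10: S(S(S(S(S(S(add(SSZ, Z)))))))
  step 11: S(S(S(S(S(S(S(add(SZ, Z))))))))
  step 12: S(S(S(S(S(S(S(S(add(Z, Z)))))))))
  step 13: S^8(Z)

Term B:
  start: add(S^4(Z), add(SZ, add(SSSZ, Z)))
  step 1: S(add(SSSZ, add(SZ, add(SSSZ, Z))))
  step 2: S(S(add(SSZ, add(SZ, add(SSSZ, Z)))))
  step 3: S(S(S(add(SZ, add(SZ, add(SSSZ, Z))))))
  step 4: S(S(S(S(add(Z, add(SZ, add(SSSZ, Z)))))))
  step 5: S(S(S(S(add(SZ, add(SSSZ, Z))))))
  step 6: S(S(S(S(S(add(Z, add(SSSZ, Z)))))))
  step 7: S(S(S(S(S(add(SSSZ, Z))))))
  step 8: S(S(S(S(S(S(add(SSZ, Z)))))))
  step 9: S(S(S(S(S(S(S(add(SZ, Z))))))))
  step 10: S(S(S(S(S(S(S(S(add(Z, Z)))))))))
  step 11: S^8(Z)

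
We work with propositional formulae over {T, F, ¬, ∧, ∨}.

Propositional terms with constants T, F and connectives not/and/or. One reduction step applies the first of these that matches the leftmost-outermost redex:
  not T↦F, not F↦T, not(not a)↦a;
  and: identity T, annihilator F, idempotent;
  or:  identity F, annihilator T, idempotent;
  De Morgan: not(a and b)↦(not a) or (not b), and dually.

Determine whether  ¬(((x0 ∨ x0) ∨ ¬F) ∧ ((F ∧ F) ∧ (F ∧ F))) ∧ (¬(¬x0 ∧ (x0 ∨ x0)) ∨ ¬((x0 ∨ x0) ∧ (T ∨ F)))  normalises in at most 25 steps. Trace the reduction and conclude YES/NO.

  start: ¬(((x0 ∨ x0) ∨ ¬F) ∧ ((F ∧ F) ∧ (F ∧ F))) ∧ (¬(¬x0 ∧ (x0 ∨ x0)) ∨ ¬((x0 ∨ x0) ∧ (T ∨ F)))
  →1  (¬((x0 ∨ x0) ∨ ¬F) ∨ ¬((F ∧ F) ∧ (F ∧ F))) ∧ (¬(¬x0 ∧ (x0 ∨ x0)) ∨ ¬((x0 ∨ x0) ∧ (T ∨ F)))
  →2  ((¬(x0 ∨ x0) ∧ ¬¬F) ∨ ¬((F ∧ F) ∧ (F ∧ F))) ∧ (¬(¬x0 ∧ (x0 ∨ x0)) ∨ ¬((x0 ∨ x0) ∧ (T ∨ F)))
  →3  (((¬x0 ∧ ¬x0) ∧ ¬¬F) ∨ ¬((F ∧ F) ∧ (F ∧ F))) ∧ (¬(¬x0 ∧ (x0 ∨ x0)) ∨ ¬((x0 ∨ x0) ∧ (T ∨ F)))
  →4  ((¬x0 ∧ ¬¬F) ∨ ¬((F ∧ F) ∧ (F ∧ F))) ∧ (¬(¬x0 ∧ (x0 ∨ x0)) ∨ ¬((x0 ∨ x0) ∧ (T ∨ F)))
  →5  ((¬x0 ∧ F) ∨ ¬((F ∧ F) ∧ (F ∧ F))) ∧ (¬(¬x0 ∧ (x0 ∨ x0)) ∨ ¬((x0 ∨ x0) ∧ (T ∨ F)))
  →6  (F ∨ ¬((F ∧ F) ∧ (F ∧ F))) ∧ (¬(¬x0 ∧ (x0 ∨ x0)) ∨ ¬((x0 ∨ x0) ∧ (T ∨ F)))
  →7  ¬((F ∧ F) ∧ (F ∧ F)) ∧ (¬(¬x0 ∧ (x0 ∨ x0)) ∨ ¬((x0 ∨ x0) ∧ (T ∨ F)))
  →8  (¬(F ∧ F) ∨ ¬(F ∧ F)) ∧ (¬(¬x0 ∧ (x0 ∨ x0)) ∨ ¬((x0 ∨ x0) ∧ (T ∨ F)))
  →9  ¬(F ∧ F) ∧ (¬(¬x0 ∧ (x0 ∨ x0)) ∨ ¬((x0 ∨ x0) ∧ (T ∨ F)))
  →10  (¬F ∨ ¬F) ∧ (¬(¬x0 ∧ (x0 ∨ x0)) ∨ ¬((x0 ∨ x0) ∧ (T ∨ F)))
  →11  ¬F ∧ (¬(¬x0 ∧ (x0 ∨ x0)) ∨ ¬((x0 ∨ x0) ∧ (T ∨ F)))
  →12  T ∧ (¬(¬x0 ∧ (x0 ∨ x0)) ∨ ¬((x0 ∨ x0) ∧ (T ∨ F)))
  →13  ¬(¬x0 ∧ (x0 ∨ x0)) ∨ ¬((x0 ∨ x0) ∧ (T ∨ F))
  →14  (¬¬x0 ∨ ¬(x0 ∨ x0)) ∨ ¬((x0 ∨ x0) ∧ (T ∨ F))
  →15  (x0 ∨ ¬(x0 ∨ x0)) ∨ ¬((x0 ∨ x0) ∧ (T ∨ F))
  →16  (x0 ∨ (¬x0 ∧ ¬x0)) ∨ ¬((x0 ∨ x0) ∧ (T ∨ F))
  →17  (x0 ∨ ¬x0) ∨ ¬((x0 ∨ x0) ∧ (T ∨ F))
  →18  (x0 ∨ ¬x0) ∨ (¬(x0 ∨ x0) ∨ ¬(T ∨ F))
  →19  (x0 ∨ ¬x0) ∨ ((¬x0 ∧ ¬x0) ∨ ¬(T ∨ F))
  →20  (x0 ∨ ¬x0) ∨ (¬x0 ∨ ¬(T ∨ F))
  →21  (x0 ∨ ¬x0) ∨ (¬x0 ∨ (¬T ∧ ¬F))
  →22  (x0 ∨ ¬x0) ∨ (¬x0 ∨ (F ∧ ¬F))
  →23  (x0 ∨ ¬x0) ∨ (¬x0 ∨ F)
  →24  (x0 ∨ ¬x0) ∨ ¬x0

Answer: YES — reaches normal form (x0 ∨ ¬x0) ∨ ¬x0 in 24 ≤ 25 steps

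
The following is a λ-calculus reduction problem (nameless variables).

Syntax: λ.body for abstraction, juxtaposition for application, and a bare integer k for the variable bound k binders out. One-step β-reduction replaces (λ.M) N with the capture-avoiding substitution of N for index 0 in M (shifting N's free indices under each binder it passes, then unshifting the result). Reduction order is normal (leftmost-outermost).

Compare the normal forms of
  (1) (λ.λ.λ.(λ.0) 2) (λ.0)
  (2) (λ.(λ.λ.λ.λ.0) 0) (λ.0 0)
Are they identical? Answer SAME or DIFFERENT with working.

Term A:
  start: (λ.λ.λ.(λ.0) 2) (λ.0)
  →1  λ.λ.(λ.0) (λ.0)
  →2  λ.λ.λ.0

Term B:
  start: (λ.(λ.λ.λ.λ.0) 0) (λ.0 0)
  →1  (λ.λ.λ.λ.0) (λ.0 0)
  →2  λ.λ.λ.0

Answer: SAME — A ⇓ λ.λ.λ.0, B ⇓ λ.λ.λ.0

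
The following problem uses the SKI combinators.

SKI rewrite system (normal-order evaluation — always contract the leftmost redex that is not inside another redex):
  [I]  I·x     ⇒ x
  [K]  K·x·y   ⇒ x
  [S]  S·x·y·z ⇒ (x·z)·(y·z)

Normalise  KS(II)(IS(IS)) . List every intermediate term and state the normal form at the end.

Answer: normal form = S(SS)  (in 3 steps)

Working:
  start: KS(II)(IS(IS))
  →1  S(IS(IS))
  →2  S(S(IS))
  →3  S(SS)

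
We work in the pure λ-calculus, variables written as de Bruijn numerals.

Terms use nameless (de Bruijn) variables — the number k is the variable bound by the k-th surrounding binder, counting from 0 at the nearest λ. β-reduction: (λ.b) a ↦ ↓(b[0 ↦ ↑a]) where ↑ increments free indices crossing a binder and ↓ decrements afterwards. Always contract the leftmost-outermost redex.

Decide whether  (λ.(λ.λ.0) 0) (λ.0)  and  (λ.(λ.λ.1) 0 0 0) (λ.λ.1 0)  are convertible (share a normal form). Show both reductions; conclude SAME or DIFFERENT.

Term A:
  start: (λ.(λ.λ.0) 0) (λ.0)
  →1  (λ.λ.0) (λ.0)
  →2  λ.0

Term B:
  start: (λ.(λ.λ.1) 0 0 0) (λ.λ.1 0)
  →1  (λ.λ.1) (λ.λ.1 0) (λ.λ.1 0) (λ.λ.1 0)
  →2  (λ.λ.λ.1 0) (λ.λ.1 0) (λ.λ.1 0)
  →3  (λ.λ.1 0) (λ.λ.1 0)
  →4  λ.(λ.λ.1 0) 0
  →5  λ.λ.1 0

Answer: DIFFERENT — A ⇓ λ.0, B ⇓ λ.λ.1 0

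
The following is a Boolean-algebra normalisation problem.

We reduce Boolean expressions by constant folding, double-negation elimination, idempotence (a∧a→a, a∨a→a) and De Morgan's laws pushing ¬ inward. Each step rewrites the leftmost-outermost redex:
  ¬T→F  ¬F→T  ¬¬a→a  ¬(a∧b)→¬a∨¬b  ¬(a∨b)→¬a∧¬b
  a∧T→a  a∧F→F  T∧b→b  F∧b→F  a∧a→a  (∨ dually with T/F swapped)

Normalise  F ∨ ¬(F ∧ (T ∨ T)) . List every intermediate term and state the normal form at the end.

  start: F ∨ ¬(F ∧ (T ∨ T))
  step 1: ¬(F ∧ (T ∨ T))
  step 2: ¬F ∨ ¬(T ∨ T)
  step 3: T ∨ ¬(T ∨ T)
  step 4: T

Answer: normal form = T  (in 4 steps)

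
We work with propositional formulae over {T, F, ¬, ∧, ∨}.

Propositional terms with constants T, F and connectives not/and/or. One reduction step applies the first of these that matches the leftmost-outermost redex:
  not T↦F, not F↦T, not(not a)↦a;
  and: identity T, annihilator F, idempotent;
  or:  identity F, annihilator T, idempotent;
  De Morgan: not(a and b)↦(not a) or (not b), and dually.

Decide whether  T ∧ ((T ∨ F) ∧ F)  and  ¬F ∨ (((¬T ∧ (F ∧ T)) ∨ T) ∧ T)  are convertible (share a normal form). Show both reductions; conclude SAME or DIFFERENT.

Answer: DIFFERENT — A ⇓ F, B ⇓ T

Derivation:
Term A:
  start: T ∧ ((T ∨ F) ∧ F)
  [1] (T ∨ F) ∧ F
  [2] F

Term B:
  start: ¬F ∨ (((¬T ∧ (F ∧ T)) ∨ T) ∧ T)
  [1] T ∨ (((¬T ∧ (F ∧ T)) ∨ T) ∧ T)
  [2] T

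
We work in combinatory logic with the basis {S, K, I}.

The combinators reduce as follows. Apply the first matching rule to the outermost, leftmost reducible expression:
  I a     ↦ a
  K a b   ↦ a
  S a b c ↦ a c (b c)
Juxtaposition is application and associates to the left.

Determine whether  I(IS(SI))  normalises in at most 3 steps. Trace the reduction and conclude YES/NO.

Answer: YES — reaches normal form S(SI) in 2 ≤ 3 steps

Reduction:
  start: I(IS(SI))
  step 1: IS(SI)
  step 2: S(SI)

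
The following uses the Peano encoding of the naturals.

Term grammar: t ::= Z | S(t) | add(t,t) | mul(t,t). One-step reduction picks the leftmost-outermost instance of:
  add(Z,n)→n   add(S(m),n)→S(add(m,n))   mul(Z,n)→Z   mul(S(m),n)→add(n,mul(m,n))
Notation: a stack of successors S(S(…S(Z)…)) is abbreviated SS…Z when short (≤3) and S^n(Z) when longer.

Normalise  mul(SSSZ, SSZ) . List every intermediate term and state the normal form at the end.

Answer: normal form = S^6(Z)  (in 13 steps)

Derivation:
  start: mul(SSSZ, SSZ)
  →1  add(SSZ, mul(SSZ, SSZ))
  →2  S(add(SZ, mul(SSZ, SSZ)))
  →3  S(S(add(Z, mul(SSZ, SSZ))))
  →4  S(S(mul(SSZ, SSZ)))
  →5  S(S(add(SSZ, mul(SZ, SSZ))))
  →6  S(S(S(add(SZ, mul(SZ, SSZ)))))
  →7  S(S(S(S(add(Z, mul(SZ, SSZ))))))
  →8  S(S(S(S(mul(SZ, SSZ)))))
  →9  S(S(S(S(add(SSZ, mul(Z, SSZ))))))
  →10  S(S(S(S(S(add(SZ, mul(Z, SSZ)))))))
  →11  S(S(S(S(S(S(add(Z, mul(Z, SSZ))))))))
  →12  S(S(S(S(S(S(mul(Z, SSZ)))))))
  →13  S^6(Z)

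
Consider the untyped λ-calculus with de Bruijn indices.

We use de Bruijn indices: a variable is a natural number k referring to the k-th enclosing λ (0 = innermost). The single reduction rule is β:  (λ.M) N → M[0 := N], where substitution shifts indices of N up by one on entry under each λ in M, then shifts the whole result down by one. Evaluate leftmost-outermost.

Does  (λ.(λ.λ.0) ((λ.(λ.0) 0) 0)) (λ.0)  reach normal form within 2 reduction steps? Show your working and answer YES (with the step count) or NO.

  start: (λ.(λ.λ.0) ((λ.(λ.0) 0) 0)) (λ.0)
  [1] (λ.λ.0) ((λ.(λ.0) 0) (λ.0))
  [2] λ.0

Answer: YES — reaches normal form λ.0 in 2 ≤ 2 steps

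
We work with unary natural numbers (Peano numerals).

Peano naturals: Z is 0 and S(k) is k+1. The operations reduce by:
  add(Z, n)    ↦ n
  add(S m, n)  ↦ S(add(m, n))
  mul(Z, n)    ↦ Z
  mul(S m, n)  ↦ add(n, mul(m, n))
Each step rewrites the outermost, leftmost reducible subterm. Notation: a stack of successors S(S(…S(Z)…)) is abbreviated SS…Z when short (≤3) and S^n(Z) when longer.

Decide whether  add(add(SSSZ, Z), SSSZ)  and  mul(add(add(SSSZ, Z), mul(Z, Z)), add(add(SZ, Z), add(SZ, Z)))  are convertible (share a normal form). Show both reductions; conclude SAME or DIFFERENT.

Term A:
  start: add(add(SSSZ, Z), SSSZ)
  [1] add(S(add(SSZ, Z)), SSSZ)
  [2] S(add(add(SSZ, Z), SSSZ))
  [3] S(add(S(add(SZ, Z)), SSSZ))
  [4] S(S(add(add(SZ, Z), SSSZ)))
  [5] S(S(add(S(add(Z, Z)), SSSZ)))
  [6] S(S(S(add(add(Z, Z), SSSZ))))
  [7] S(S(S(add(Z, SSSZ))))
  [8] S^6(Z)

Term B:
  start: mul(add(add(SSSZ, Z), mul(Z, Z)), add(add(SZ, Z), add(SZ, Z)))
  [1] mul(add(S(add(SSZ, Z)), mul(Z, Z)), add(add(SZ, Z), add(SZ, Z)))
  [2] mul(S(add(add(SSZ, Z), mul(Z, Z))), add(add(SZ, Z), add(SZ, Z)))
  [3] add(add(add(SZ, Z), add(SZ, Z)), mul(add(add(SSZ, Z), mul(Z, Z)), add(add(SZ, Z), add(SZ, Z))))
  [4] add(add(S(add(Z, Z)), add(SZ, Z)), mul(add(add(SSZ, Z), mul(Z, Z)), add(add(SZ, Z), add(SZ, Z))))
  [5] add(S(add(add(Z, Z), add(SZ, Z))), mul(add(add(SSZ, Z), mul(Z, Z)), add(add(SZ, Z), add(SZ, Z))))
  [6] S(add(add(add(Z, Z), add(SZ, Z)), mul(add(add(SSZ, Z), mul(Z, Z)), add(add(SZ, Z), add(SZ, Z)))))
  [7] S(add(add(Z, add(SZ, Z)), mul(add(add(SSZ, Z), mul(Z, Z)), add(add(SZ, Z), add(SZ, Z)))))
  [8] S(add(add(SZ, Z), mul(add(add(SSZ, Z), mul(Z, Z)), add(add(SZ, Z), add(SZ, Z)))))
  [9] S(add(S(add(Z, Z)), mul(add(add(SSZ, Z), mul(Z, Z)), add(add(SZ, Z), add(SZ, Z)))))
  [10] S(S(add(add(Z, Z), mul(add(add(SSZ, Z), mul(Z, Z)), add(add(SZ, Z), add(SZ, Z))))))
  [11] S(S(add(Z, mul(add(add(SSZ, Z), mul(Z, Z)), add(add(SZ, Z), add(SZ, Z))))))
  [12] S(S(mul(add(add(SSZ, Z), mul(Z, Z)), add(add(SZ, Z), add(SZ, Z)))))
  [13] S(S(mul(add(S(add(SZ, Z)), mul(Z, Z)), add(add(SZ, Z), add(SZ, Z)))))
  [14] S(S(mul(S(add(add(SZ, Z), mul(Z, Z))), add(add(SZ, Z), add(SZ, Z)))))
  [15] S(S(add(add(add(SZ, Z), add(SZ, Z)), mul(add(add(SZ, Z), mul(Z, Z)), add(add(SZ, Z), add(SZ, Z))))))
  [16] S(S(add(add(S(add(Z, Z)), add(SZ, Z)), mul(add(add(SZ, Z), mul(Z, Z)), add(add(SZ, Z), add(SZ, Z))))))
  [17] S(S(add(S(add(add(Z, Z), add(SZ, Z))), mul(add(add(SZ, Z), mul(Z, Z)), add(add(SZ, Z), add(SZ, Z))))))
  [18] S(S(S(add(add(add(Z, Z), add(SZ, Z)), mul(add(add(SZ, Z), mul(Z, Z)), add(add(SZ, Z), add(SZ, Z)))))))
  [19] S(S(S(add(add(Z, add(SZ, Z)), mul(add(add(SZ, Z), mul(Z, Z)), add(add(SZ, Z), add(SZ, Z)))))))
  [20] S(S(S(add(add(SZ, Z), mul(add(add(SZ, Z), mul(Z, Z)), add(add(SZ, Z), add(SZ, Z)))))))
  [21] S(S(S(add(S(add(Z, Z)), mul(add(add(SZ, Z), mul(Z, Z)), add(add(SZ, Z), add(SZ, Z)))))))
  [22] S(S(S(S(add(add(Z, Z), mul(add(add(SZ, Z), mul(Z, Z)), add(add(SZ, Z), add(SZ, Z))))))))
  [23] S(S(S(S(add(Z, mul(add(add(SZ, Z), mul(Z, Z)), add(add(SZ, Z), add(SZ, Z))))))))
  [24] S(S(S(S(mul(add(add(SZ, Z), mul(Z, Z)), add(add(SZ, Z), add(SZ, Z)))))))
  [25] S(S(S(S(mul(add(S(add(Z, Z)), mul(Z, Z)), add(add(SZ, Z), add(SZ, Z)))))))
  [26] S(S(S(S(mul(S(add(add(Z, Z), mul(Z, Z))), add(add(SZ, Z), add(SZ, Z)))))))
  [27] S(S(S(S(add(add(add(SZ, Z), add(SZ, Z)), mul(add(add(Z, Z), mul(Z, Z)), add(add(SZ, Z), add(SZ, Z))))))))
  [28] S(S(S(S(add(add(S(add(Z, Z)), add(SZ, Z)), mul(add(add(Z, Z), mul(Z, Z)), add(add(SZ, Z), add(SZ, Z))))))))
  [29] S(S(S(S(add(S(add(add(Z, Z), add(SZ, Z))), mul(add(add(Z, Z), mul(Z, Z)), add(add(SZ, Z), add(SZ, Z))))))))
  [30] S(S(S(S(S(add(add(add(Z, Z), add(SZ, Z)), mul(add(add(Z, Z), mul(Z, Z)), add(add(SZ, Z), add(SZ, Z)))))))))
  [31] S(S(S(S(S(add(add(Z, add(SZ, Z)), mul(add(add(Z, Z), mul(Z, Z)), add(add(SZ, Z), add(SZ, Z)))))))))
  [32] S(S(S(S(S(add(add(SZ, Z), mul(add(add(Z, Z), mul(Z, Z)), add(add(SZ, Z), add(SZ, Z)))))))))
  [33] S(S(S(S(S(add(S(add(Z, Z)), mul(add(add(Z, Z), mul(Z, Z)), add(add(SZ, Z), add(SZ, Z)))))))))
  [34] S(S(S(S(S(S(add(add(Z, Z), mul(add(add(Z, Z), mul(Z, Z)), add(add(SZ, Z), add(SZ, Z))))))))))
  [35] S(S(S(S(S(S(add(Z, mul(add(add(Z, Z), mul(Z, Z)), add(add(SZ, Z), add(SZ, Z))))))))))
  [36] S(S(S(S(S(S(mul(add(add(Z, Z), mul(Z, Z)), add(add(SZ, Z), add(SZ, Z)))))))))
  [37] S(S(S(S(S(S(mul(add(Z, mul(Z, Z)), add(add(SZ, Z), add(SZ, Z)))))))))
  [38] S(S(S(S(S(S(mul(mul(Z, Z), add(add(SZ, Z), add(SZ, Z)))))))))
  [39] S(S(S(S(S(S(mul(Z, add(add(SZ, Z), add(SZ, Z)))))))))
  [40] S^6(Z)

Answer: SAME — A ⇓ S^6(Z), B ⇓ S^6(Z)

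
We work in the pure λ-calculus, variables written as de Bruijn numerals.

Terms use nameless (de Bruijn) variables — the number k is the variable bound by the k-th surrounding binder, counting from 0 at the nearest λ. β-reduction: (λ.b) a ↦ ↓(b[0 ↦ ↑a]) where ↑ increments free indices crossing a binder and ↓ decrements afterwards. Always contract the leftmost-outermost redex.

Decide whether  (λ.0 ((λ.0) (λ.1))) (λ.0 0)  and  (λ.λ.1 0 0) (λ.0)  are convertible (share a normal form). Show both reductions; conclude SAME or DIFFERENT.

Answer: SAME — A ⇓ λ.0 0, B ⇓ λ.0 0

Reduction:
Term A:
  start: (λ.0 ((λ.0) (λ.1))) (λ.0 0)
  →1  (λ.0 0) ((λ.0) (λ.λ.0 0))
  →2  (λ.0) (λ.λ.0 0) ((λ.0) (λ.λ.0 0))
  →3  (λ.λ.0 0) ((λ.0) (λ.λ.0 0))
  →4  λ.0 0

Term B:
  start: (λ.λ.1 0 0) (λ.0)
  →1  λ.(λ.0) 0 0
  →2  λ.0 0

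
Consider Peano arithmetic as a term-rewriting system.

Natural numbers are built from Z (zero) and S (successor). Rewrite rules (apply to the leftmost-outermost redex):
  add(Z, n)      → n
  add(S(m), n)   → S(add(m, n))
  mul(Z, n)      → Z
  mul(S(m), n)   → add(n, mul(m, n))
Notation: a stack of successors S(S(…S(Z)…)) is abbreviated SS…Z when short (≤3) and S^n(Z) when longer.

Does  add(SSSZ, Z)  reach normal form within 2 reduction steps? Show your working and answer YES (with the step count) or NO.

Answer: NO — after 2 steps the term is S(S(add(SZ, Z))), not yet normal

Reduction:
  start: add(SSSZ, Z)
  step 1: S(add(SSZ, Z))
  step 2: S(S(add(SZ, Z)))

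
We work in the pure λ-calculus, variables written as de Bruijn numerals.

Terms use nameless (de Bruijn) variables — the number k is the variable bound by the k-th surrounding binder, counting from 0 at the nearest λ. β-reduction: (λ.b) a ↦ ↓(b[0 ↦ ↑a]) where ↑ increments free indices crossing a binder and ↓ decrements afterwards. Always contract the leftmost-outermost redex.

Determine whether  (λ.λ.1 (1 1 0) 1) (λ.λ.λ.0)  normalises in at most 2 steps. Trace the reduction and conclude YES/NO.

  start: (λ.λ.1 (1 1 0) 1) (λ.λ.λ.0)
  step 1: λ.(λ.λ.λ.0) ((λ.λ.λ.0) (λ.λ.λ.0) 0) (λ.λ.λ.0)
  step 2: λ.(λ.λ.0) (λ.λ.λ.0)

Answer: NO — after 2 steps the term is λ.(λ.λ.0) (λ.λ.λ.0), not yet normal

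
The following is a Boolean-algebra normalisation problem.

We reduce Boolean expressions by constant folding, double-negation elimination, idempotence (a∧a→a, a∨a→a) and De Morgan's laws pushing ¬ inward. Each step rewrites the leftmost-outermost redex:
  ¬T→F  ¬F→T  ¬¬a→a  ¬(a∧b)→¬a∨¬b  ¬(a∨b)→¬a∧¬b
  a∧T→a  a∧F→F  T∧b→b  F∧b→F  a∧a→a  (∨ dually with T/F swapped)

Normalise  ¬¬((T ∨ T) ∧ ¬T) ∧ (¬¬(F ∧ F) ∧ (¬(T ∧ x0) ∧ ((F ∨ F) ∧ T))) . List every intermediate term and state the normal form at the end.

Answer: normal form = F  (in 5 steps)

Working:
  start: ¬¬((T ∨ T) ∧ ¬T) ∧ (¬¬(F ∧ F) ∧ (¬(T ∧ x0) ∧ ((F ∨ F) ∧ T)))
  [1] ((T ∨ T) ∧ ¬T) ∧ (¬¬(F ∧ F) ∧ (¬(T ∧ x0) ∧ ((F ∨ F) ∧ T)))
  [2] (T ∧ ¬T) ∧ (¬¬(F ∧ F) ∧ (¬(T ∧ x0) ∧ ((F ∨ F) ∧ T)))
  [3] ¬T ∧ (¬¬(F ∧ F) ∧ (¬(T ∧ x0) ∧ ((F ∨ F) ∧ T)))
  [4] F ∧ (¬¬(F ∧ F) ∧ (¬(T ∧ x0) ∧ ((F ∨ F) ∧ T)))
  [5] F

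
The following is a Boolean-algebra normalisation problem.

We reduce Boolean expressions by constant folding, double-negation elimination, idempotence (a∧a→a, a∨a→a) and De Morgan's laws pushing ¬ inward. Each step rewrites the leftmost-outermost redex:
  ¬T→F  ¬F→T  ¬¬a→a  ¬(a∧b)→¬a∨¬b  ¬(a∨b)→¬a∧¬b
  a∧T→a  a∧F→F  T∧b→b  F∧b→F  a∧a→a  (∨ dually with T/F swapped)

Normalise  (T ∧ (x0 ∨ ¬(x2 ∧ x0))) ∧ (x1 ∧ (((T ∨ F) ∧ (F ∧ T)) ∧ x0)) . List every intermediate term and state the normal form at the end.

  start: (T ∧ (x0 ∨ ¬(x2 ∧ x0))) ∧ (x1 ∧ (((T ∨ F) ∧ (F ∧ T)) ∧ x0))
  [1] (x0 ∨ ¬(x2 ∧ x0)) ∧ (x1 ∧ (((T ∨ F) ∧ (F ∧ T)) ∧ x0))
  [2] (x0 ∨ (¬x2 ∨ ¬x0)) ∧ (x1 ∧ (((T ∨ F) ∧ (F ∧ T)) ∧ x0))
  [3] (x0 ∨ (¬x2 ∨ ¬x0)) ∧ (x1 ∧ ((T ∧ (F ∧ T)) ∧ x0))
  [4] (x0 ∨ (¬x2 ∨ ¬x0)) ∧ (x1 ∧ ((F ∧ T) ∧ x0))
  [5] (x0 ∨ (¬x2 ∨ ¬x0)) ∧ (x1 ∧ (F ∧ x0))
  [6] (x0 ∨ (¬x2 ∨ ¬x0)) ∧ (x1 ∧ F)
  [7] (x0 ∨ (¬x2 ∨ ¬x0)) ∧ F
  [8] F

Answer: normal form = F  (in 8 steps)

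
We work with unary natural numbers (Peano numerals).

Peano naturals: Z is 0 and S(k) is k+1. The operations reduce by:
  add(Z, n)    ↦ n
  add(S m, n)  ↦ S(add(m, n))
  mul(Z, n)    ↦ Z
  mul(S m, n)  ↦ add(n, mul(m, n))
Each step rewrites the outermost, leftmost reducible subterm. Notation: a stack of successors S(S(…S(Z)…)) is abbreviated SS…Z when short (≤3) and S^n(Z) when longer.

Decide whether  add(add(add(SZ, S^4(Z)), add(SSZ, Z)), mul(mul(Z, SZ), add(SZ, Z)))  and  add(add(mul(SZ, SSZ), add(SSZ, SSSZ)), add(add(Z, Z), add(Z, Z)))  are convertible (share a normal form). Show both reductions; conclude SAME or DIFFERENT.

Answer: SAME — A ⇓ S^7(Z), B ⇓ S^7(Z)

Working:
Term A:
  start: add(add(add(SZ, S^4(Z)), add(SSZ, Z)), mul(mul(Z, SZ), add(SZ, Z)))
  →1  add(add(S(add(Z, S^4(Z))), add(SSZ, Z)), mul(mul(Z, SZ), add(SZ, Z)))
  →2  add(S(add(add(Z, S^4(Z)), add(SSZ, Z))), mul(mul(Z, SZ), add(SZ, Z)))
  →3  S(add(add(add(Z, S^4(Z)), add(SSZ, Z)), mul(mul(Z, SZ), add(SZ, Z))))
  →4  S(add(add(S^4(Z), add(SSZ, Z)), mul(mul(Z, SZ), add(SZ, Z))))
  →5  S(add(S(add(SSSZ, add(SSZ, Z))), mul(mul(Z, SZ), add(SZ, Z))))
  →6  S(S(add(add(SSSZ, add(SSZ, Z)), mul(mul(Z, SZ), add(SZ, Z)))))
  →7  S(S(add(S(add(SSZ, add(SSZ, Z))), mul(mul(Z, SZ), add(SZ, Z)))))
  →8  S(S(S(add(add(SSZ, add(SSZ, Z)), mul(mul(Z, SZ), add(SZ, Z))))))
  →9  S(S(S(add(S(add(SZ, add(SSZ, Z))), mul(mul(Z, SZ), add(SZ, Z))))))
  →10  S(S(S(S(add(add(SZ, add(SSZ, Z)), mul(mul(Z, SZ), add(SZ, Z)))))))
  →11  S(S(S(S(add(S(add(Z, add(SSZ, Z))), mul(mul(Z, SZ), add(SZ, Z)))))))
  →12  S(S(S(S(S(add(add(Z, add(SSZ, Z)), mul(mul(Z, SZ), add(SZ, Z))))))))
  →13  S(S(S(S(S(add(add(SSZ, Z), mul(mul(Z, SZ), add(SZ, Z))))))))
  →14  S(S(S(S(S(add(S(add(SZ, Z)), mul(mul(Z, SZ), add(SZ, Z))))))))
  →15  S(S(S(S(S(S(add(add(SZ, Z), mul(mul(Z, SZ), add(SZ, Z)))))))))
  →16  S(S(S(S(S(S(add(S(add(Z, Z)), mul(mul(Z, SZ), add(SZ, Z)))))))))
  →17  S(S(S(S(S(S(S(add(add(Z, Z), mul(mul(Z, SZ), add(SZ, Z))))))))))
  →18  S(S(S(S(S(S(S(add(Z, mul(mul(Z, SZ), add(SZ, Z))))))))))
  →19  S(S(S(S(S(S(S(mul(mul(Z, SZ), add(SZ, Z)))))))))
  →20  S(S(S(S(S(S(S(mul(Z, add(SZ, Z)))))))))
  →21  S^7(Z)

Term B:
  start: add(add(mul(SZ, SSZ), add(SSZ, SSSZ)), add(add(Z, Z), add(Z, Z)))
  →1  add(add(add(SSZ, mul(Z, SSZ)), add(SSZ, SSSZ)), add(add(Z, Z), add(Z, Z)))
  →2  add(add(S(add(SZ, mul(Z, SSZ))), add(SSZ, SSSZ)), add(add(Z, Z), add(Z, Z)))
  →3  add(S(add(add(SZ, mul(Z, SSZ)), add(SSZ, SSSZ))), add(add(Z, Z), add(Z, Z)))
  →4  S(add(add(add(SZ, mul(Z, SSZ)), add(SSZ, SSSZ)), add(add(Z, Z), add(Z, Z))))
  →5  S(add(add(S(add(Z, mul(Z, SSZ))), add(SSZ, SSSZ)), add(add(Z, Z), add(Z, Z))))
  →6  S(add(S(add(add(Z, mul(Z, SSZ)), add(SSZ, SSSZ))), add(add(Z, Z), add(Z, Z))))
  →7  S(S(add(add(add(Z, mul(Z, SSZ)), add(SSZ, SSSZ)), add(add(Z, Z), add(Z, Z)))))
  →8  S(S(add(add(mul(Z, SSZ), add(SSZ, SSSZ)), add(add(Z, Z), add(Z, Z)))))
  →9  S(S(add(add(Z, add(SSZ, SSSZ)), add(add(Z, Z), add(Z, Z)))))
  →10  S(S(add(add(SSZ, SSSZ), add(add(Z, Z), add(Z, Z)))))
  →11  S(S(add(S(add(SZ, SSSZ)), add(add(Z, Z), add(Z, Z)))))
  →12  S(S(S(add(add(SZ, SSSZ), add(add(Z, Z), add(Z, Z))))))
  →13  S(S(S(add(S(add(Z, SSSZ)), add(add(Z, Z), add(Z, Z))))))
  →14  S(S(S(S(add(add(Z, SSSZ), add(add(Z, Z), add(Z, Z)))))))
  →15  S(S(S(S(add(SSSZ, add(add(Z, Z), add(Z, Z)))))))
  →16  S(S(S(S(S(add(SSZ, add(add(Z, Z), add(Z, Z))))))))
  →17  S(S(S(S(S(S(add(SZ, add(add(Z, Z), add(Z, Z)))))))))
  →18  S(S(S(S(S(S(S(add(Z, add(add(Z, Z), add(Z, Z))))))))))
  →19  S(S(S(S(S(S(S(add(add(Z, Z), add(Z, Z)))))))))
  →20  S(S(S(S(S(S(S(add(Z, add(Z, Z)))))))))
  →21  S(S(S(S(S(S(S(add(Z, Z))))))))
  →22  S^7(Z)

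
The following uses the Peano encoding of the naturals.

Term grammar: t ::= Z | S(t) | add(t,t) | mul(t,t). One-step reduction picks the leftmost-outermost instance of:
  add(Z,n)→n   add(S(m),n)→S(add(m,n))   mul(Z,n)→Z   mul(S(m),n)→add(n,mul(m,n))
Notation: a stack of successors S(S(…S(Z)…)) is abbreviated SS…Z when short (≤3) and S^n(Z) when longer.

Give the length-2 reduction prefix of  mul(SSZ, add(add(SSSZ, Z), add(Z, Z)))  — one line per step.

  start: mul(SSZ, add(add(SSSZ, Z), add(Z, Z)))
  [1] add(add(add(SSSZ, Z), add(Z, Z)), mul(SZ, add(add(SSSZ, Z), add(Z, Z))))
  [2] add(add(S(add(SSZ, Z)), add(Z, Z)), mul(SZ, add(add(SSSZ, Z), add(Z, Z))))

Answer: after 2 steps: add(add(S(add(SSZ, Z)), add(Z, Z)), mul(SZ, add(add(SSSZ, Z), add(Z, Z))))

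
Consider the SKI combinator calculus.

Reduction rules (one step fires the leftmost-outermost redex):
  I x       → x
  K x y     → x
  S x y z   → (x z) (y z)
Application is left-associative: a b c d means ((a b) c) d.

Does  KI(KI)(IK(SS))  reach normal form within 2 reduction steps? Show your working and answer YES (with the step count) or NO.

Answer: NO — after 2 steps the term is IK(SS), not yet normal

Derivation:
  start: KI(KI)(IK(SS))
  →1  I(IK(SS))
  →2  IK(SS)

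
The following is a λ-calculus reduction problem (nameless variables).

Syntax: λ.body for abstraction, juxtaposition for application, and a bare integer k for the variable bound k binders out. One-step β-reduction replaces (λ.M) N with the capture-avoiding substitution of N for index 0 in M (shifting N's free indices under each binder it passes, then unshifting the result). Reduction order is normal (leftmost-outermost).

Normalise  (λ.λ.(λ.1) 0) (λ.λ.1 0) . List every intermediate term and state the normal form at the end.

Answer: normal form = λ.0  (in 2 steps)

Working:
  start: (λ.λ.(λ.1) 0) (λ.λ.1 0)
  [1] λ.(λ.1) 0
  [2] λ.0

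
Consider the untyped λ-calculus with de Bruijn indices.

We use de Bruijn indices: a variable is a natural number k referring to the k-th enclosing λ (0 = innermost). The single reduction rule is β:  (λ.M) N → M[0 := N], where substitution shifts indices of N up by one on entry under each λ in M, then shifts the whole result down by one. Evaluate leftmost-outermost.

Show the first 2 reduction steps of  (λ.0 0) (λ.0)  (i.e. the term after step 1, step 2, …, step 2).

  start: (λ.0 0) (λ.0)
  [1] (λ.0) (λ.0)
  [2] λ.0

Answer: after 2 steps: λ.0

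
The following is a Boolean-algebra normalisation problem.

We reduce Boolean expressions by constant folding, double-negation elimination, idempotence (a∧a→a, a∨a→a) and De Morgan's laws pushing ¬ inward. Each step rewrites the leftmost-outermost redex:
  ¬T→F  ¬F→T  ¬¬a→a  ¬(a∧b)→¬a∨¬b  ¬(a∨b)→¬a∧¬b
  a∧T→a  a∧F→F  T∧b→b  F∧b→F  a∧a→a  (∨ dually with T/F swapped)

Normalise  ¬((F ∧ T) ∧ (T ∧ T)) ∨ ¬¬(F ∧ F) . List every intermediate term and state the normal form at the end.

Answer: normal form = T  (in 6 steps)

Working:
  start: ¬((F ∧ T) ∧ (T ∧ T)) ∨ ¬¬(F ∧ F)
  step 1: (¬(F ∧ T) ∨ ¬(T ∧ T)) ∨ ¬¬(F ∧ F)
  step 2: ((¬F ∨ ¬T) ∨ ¬(T ∧ T)) ∨ ¬¬(F ∧ F)
  step 3: ((T ∨ ¬T) ∨ ¬(T ∧ T)) ∨ ¬¬(F ∧ F)
  step 4: (T ∨ ¬(T ∧ T)) ∨ ¬¬(F ∧ F)
  step 5: T ∨ ¬¬(F ∧ F)
  step 6: T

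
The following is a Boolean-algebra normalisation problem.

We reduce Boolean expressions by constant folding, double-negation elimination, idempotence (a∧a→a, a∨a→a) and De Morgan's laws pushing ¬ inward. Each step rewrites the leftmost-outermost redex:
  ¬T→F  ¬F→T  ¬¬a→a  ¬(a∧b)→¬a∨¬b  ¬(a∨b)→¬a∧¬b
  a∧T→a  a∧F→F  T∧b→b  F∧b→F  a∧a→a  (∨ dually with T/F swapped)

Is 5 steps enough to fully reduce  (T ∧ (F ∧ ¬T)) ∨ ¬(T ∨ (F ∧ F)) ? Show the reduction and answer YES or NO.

Answer: NO — after 5 steps the term is F ∧ ¬(F ∧ F), not yet normal

Reduction:
  start: (T ∧ (F ∧ ¬T)) ∨ ¬(T ∨ (F ∧ F))
  step 1: (F ∧ ¬T) ∨ ¬(T ∨ (F ∧ F))
  step 2: F ∨ ¬(T ∨ (F ∧ F))
  step 3: ¬(T ∨ (F ∧ F))
  step 4: ¬T ∧ ¬(F ∧ F)
  step 5: F ∧ ¬(F ∧ F)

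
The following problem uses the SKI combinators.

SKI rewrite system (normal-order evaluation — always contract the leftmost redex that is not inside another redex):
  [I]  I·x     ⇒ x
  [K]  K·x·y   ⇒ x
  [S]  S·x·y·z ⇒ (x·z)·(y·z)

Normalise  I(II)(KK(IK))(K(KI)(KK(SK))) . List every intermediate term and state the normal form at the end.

  start: I(II)(KK(IK))(K(KI)(KK(SK)))
  →1  II(KK(IK))(K(KI)(KK(SK)))
  →2  I(KK(IK))(K(KI)(KK(SK)))
  →3  KK(IK)(K(KI)(KK(SK)))
  →4  K(K(KI)(KK(SK)))
  →5  K(KI)

Answer: normal form = K(KI)  (in 5 steps)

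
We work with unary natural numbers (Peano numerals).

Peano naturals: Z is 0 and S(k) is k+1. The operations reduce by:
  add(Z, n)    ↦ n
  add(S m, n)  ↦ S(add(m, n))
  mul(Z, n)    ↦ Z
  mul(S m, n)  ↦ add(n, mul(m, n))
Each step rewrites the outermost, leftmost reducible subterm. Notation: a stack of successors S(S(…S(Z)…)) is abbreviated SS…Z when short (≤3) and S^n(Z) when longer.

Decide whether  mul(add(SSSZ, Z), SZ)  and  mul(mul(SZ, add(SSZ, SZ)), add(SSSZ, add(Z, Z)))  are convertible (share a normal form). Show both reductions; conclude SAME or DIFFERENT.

Answer: DIFFERENT — A ⇓ SSSZ, B ⇓ S^9(Z)

Derivation:
Term A:
  start: mul(add(SSSZ, Z), SZ)
  [1] mul(S(add(SSZ, Z)), SZ)
  [2] add(SZ, mul(add(SSZ, Z), SZ))
  [3] S(add(Z, mul(add(SSZ, Z), SZ)))
  [4] S(mul(add(SSZ, Z), SZ))
  [5] S(mul(S(add(SZ, Z)), SZ))
  [6] S(add(SZ, mul(add(SZ, Z), SZ)))
  [7] S(S(add(Z, mul(add(SZ, Z), SZ))))
  [8] S(S(mul(add(SZ, Z), SZ)))
  [9] S(S(mul(S(add(Z, Z)), SZ)))
  [10] S(S(add(SZ, mul(add(Z, Z), SZ))))
  [11] S(S(S(add(Z, mul(add(Z, Z), SZ)))))
  [12] S(S(S(mul(add(Z, Z), SZ))))
  [13] S(S(S(mul(Z, SZ))))
  [14] SSSZ

Term B:
  start: mul(mul(SZ, add(SSZ, SZ)), add(SSSZ, add(Z, Z)))
  [1] mul(add(add(SSZ, SZ), mul(Z, add(SSZ, SZ))), add(SSSZ, add(Z, Z)))
  [2] mul(add(S(add(SZ, SZ)), mul(Z, add(SSZ, SZ))), add(SSSZ, add(Z, Z)))
  [3] mul(S(add(add(SZ, SZ), mul(Z, add(SSZ, SZ)))), add(SSSZ, add(Z, Z)))
  [4] add(add(SSSZ, add(Z, Z)), mul(add(add(SZ, SZ), mul(Z, add(SSZ, SZ))), add(SSSZ, add(Z, Z))))
  [5] add(S(add(SSZ, add(Z, Z))), mul(add(add(SZ, SZ), mul(Z, add(SSZ, SZ))), add(SSSZ, add(Z, Z))))
  [6] S(add(add(SSZ, add(Z, Z)), mul(add(add(SZ, SZ), mul(Z, add(SSZ, SZ))), add(SSSZ, add(Z, Z)))))
  [7] S(add(S(add(SZ, add(Z, Z))), mul(add(add(SZ, SZ), mul(Z, add(SSZ, SZ))), add(SSSZ, add(Z, Z)))))
  [8] S(S(add(add(SZ, add(Z, Z)), mul(add(add(SZ, SZ), mul(Z, add(SSZ, SZ))), add(SSSZ, add(Z, Z))))))
  [9] S(S(add(S(add(Z, add(Z, Z))), mul(add(add(SZ, SZ), mul(Z, add(SSZ, SZ))), add(SSSZ, add(Z, Z))))))
  [10] S(S(S(add(add(Z, add(Z, Z)), mul(add(add(SZ, SZ), mul(Z, add(SSZ, SZ))), add(SSSZ, add(Z, Z)))))))
  [11] S(S(S(add(add(Z, Z), mul(add(add(SZ, SZ), mul(Z, add(SSZ, SZ))), add(SSSZ, add(Z, Z)))))))
  [12] S(S(S(add(Z, mul(add(add(SZ, SZ), mul(Z, add(SSZ, SZ))), add(SSSZ, add(Z, Z)))))))
  [13] S(S(S(mul(add(add(SZ, SZ), mul(Z, add(SSZ, SZ))), add(SSSZ, add(Z, Z))))))
  [14] S(S(S(mul(add(S(add(Z, SZ)), mul(Z, add(SSZ, SZ))), add(SSSZ, add(Z, Z))))))
  [15] S(S(S(mul(S(add(add(Z, SZ), mul(Z, add(SSZ, SZ)))), add(SSSZ, add(Z, Z))))))
  [16] S(S(S(add(add(SSSZ, add(Z, Z)), mul(add(add(Z, SZ), mul(Z, add(SSZ, SZ))), add(SSSZ, add(Z, Z)))))))
  [17] S(S(S(add(S(add(SSZ, add(Z, Z))), mul(add(add(Z, SZ), mul(Z, add(SSZ, SZ))), add(SSSZ, add(Z, Z)))))))
  [18] S(S(S(S(add(add(SSZ, add(Z, Z)), mul(add(add(Z, SZ), mul(Z, add(SSZ, SZ))), add(SSSZ, add(Z, Z))))))))
  [19] S(S(S(S(add(S(add(SZ, add(Z, Z))), mul(add(add(Z, SZ), mul(Z, add(SSZ, SZ))), add(SSSZ, add(Z, Z))))))))
  [20] S(S(S(S(S(add(add(SZ, add(Z, Z)), mul(add(add(Z, SZ), mul(Z, add(SSZ, SZ))), add(SSSZ, add(Z, Z)))))))))
  [21] S(S(S(S(S(add(S(add(Z, add(Z, Z))), mul(add(add(Z, SZ), mul(Z, add(SSZ, SZ))), add(SSSZ, add(Z, Z)))))))))
  [22] S(S(S(S(S(S(add(add(Z, add(Z, Z)), mul(add(add(Z, SZ), mul(Z, add(SSZ, SZ))), add(SSSZ, add(Z, Z))))))))))
  [23] S(S(S(S(S(S(add(add(Z, Z), mul(add(add(Z, SZ), mul(Z, add(SSZ, SZ))), add(SSSZ, add(Z, Z))))))))))
  [24] S(S(S(S(S(S(add(Z, mul(add(add(Z, SZ), mul(Z, add(SSZ, SZ))), add(SSSZ, add(Z, Z))))))))))
  [25] S(S(S(S(S(S(mul(add(add(Z, SZ), mul(Z, add(SSZ, SZ))), add(SSSZ, add(Z, Z)))))))))
  [26] S(S(S(S(S(S(mul(add(SZ, mul(Z, add(SSZ, SZ))), add(SSSZ, add(Z, Z)))))))))
  [27] S(S(S(S(S(S(mul(S(add(Z, mul(Z, add(SSZ, SZ)))), add(SSSZ, add(Z, Z)))))))))
  [28] S(S(S(S(S(S(add(add(SSSZ, add(Z, Z)), mul(add(Z, mul(Z, add(SSZ, SZ))), add(SSSZ, add(Z, Z))))))))))
  [29] S(S(S(S(S(S(add(S(add(SSZ, add(Z, Z))), mul(add(Z, mul(Z, add(SSZ, SZ))), add(SSSZ, add(Z, Z))))))))))
  [30] S(S(S(S(S(S(S(add(add(SSZ, add(Z, Z)), mul(add(Z, mul(Z, add(SSZ, SZ))), add(SSSZ, add(Z, Z)))))))))))
  [31] S(S(S(S(S(S(S(add(S(add(SZ, add(Z, Z))), mul(add(Z, mul(Z, add(SSZ, SZ))), add(SSSZ, add(Z, Z)))))))))))
  [32] S(S(S(S(S(S(S(S(add(add(SZ, add(Z, Z)), mul(add(Z, mul(Z, add(SSZ, SZ))), add(SSSZ, add(Z, Z))))))))))))
  [33] S(S(S(S(S(S(S(S(add(S(add(Z, add(Z, Z))), mul(add(Z, mul(Z, add(SSZ, SZ))), add(SSSZ, add(Z, Z))))))))))))
  [34] S(S(S(S(S(S(S(S(S(add(add(Z, add(Z, Z)), mul(add(Z, mul(Z, add(SSZ, SZ))), add(SSSZ, add(Z, Z)))))))))))))
  [35] S(S(S(S(S(S(S(S(S(add(add(Z, Z), mul(add(Z, mul(Z, add(SSZ, SZ))), add(SSSZ, add(Z, Z)))))))))))))
  [36] S(S(S(S(S(S(S(S(S(add(Z, mul(add(Z, mul(Z, add(SSZ, SZ))), add(SSSZ, add(Z, Z)))))))))))))
  [37] S(S(S(S(S(S(S(S(S(mul(add(Z, mul(Z, add(SSZ, SZ))), add(SSSZ, add(Z, Z))))))))))))
  [38] S(S(S(S(S(S(S(S(S(mul(mul(Z, add(SSZ, SZ)), add(SSSZ, add(Z, Z))))))))))))
  [39] S(S(S(S(S(S(S(S(S(mul(Z, add(SSSZ, add(Z, Z))))))))))))
  [40] S^9(Z)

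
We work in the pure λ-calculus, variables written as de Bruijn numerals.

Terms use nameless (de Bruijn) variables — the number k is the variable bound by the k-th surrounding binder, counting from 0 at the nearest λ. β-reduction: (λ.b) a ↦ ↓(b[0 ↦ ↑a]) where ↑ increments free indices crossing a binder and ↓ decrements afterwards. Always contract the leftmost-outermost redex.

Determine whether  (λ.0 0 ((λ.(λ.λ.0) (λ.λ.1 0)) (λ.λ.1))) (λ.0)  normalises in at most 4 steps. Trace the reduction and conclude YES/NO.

  start: (λ.0 0 ((λ.(λ.λ.0) (λ.λ.1 0)) (λ.λ.1))) (λ.0)
  step 1: (λ.0) (λ.0) ((λ.(λ.λ.0) (λ.λ.1 0)) (λ.λ.1))
  step 2: (λ.0) ((λ.(λ.λ.0) (λ.λ.1 0)) (λ.λ.1))
  step 3: (λ.(λ.λ.0) (λ.λ.1 0)) (λ.λ.1)
  step 4: (λ.λ.0) (λ.λ.1 0)

Answer: NO — after 4 steps the term is (λ.λ.0) (λ.λ.1 0), not yet normal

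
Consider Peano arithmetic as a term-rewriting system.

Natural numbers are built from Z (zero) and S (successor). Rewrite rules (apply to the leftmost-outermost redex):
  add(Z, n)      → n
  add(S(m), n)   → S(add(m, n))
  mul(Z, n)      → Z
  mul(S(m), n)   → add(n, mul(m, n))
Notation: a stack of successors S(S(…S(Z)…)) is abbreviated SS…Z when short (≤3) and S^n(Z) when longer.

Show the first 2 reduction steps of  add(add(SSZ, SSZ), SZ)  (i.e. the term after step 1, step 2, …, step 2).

  start: add(add(SSZ, SSZ), SZ)
  →1  add(S(add(SZ, SSZ)), SZ)
  →2  S(add(add(SZ, SSZ), SZ))

Answer: after 2 steps: S(add(add(SZ, SSZ), SZ))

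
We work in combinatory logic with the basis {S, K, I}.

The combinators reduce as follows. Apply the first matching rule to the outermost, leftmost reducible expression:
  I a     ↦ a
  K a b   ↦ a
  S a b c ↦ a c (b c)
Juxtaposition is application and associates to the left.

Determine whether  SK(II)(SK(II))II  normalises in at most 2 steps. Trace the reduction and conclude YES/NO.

  start: SK(II)(SK(II))II
  [1] K(SK(II))(II(SK(II)))II
  [2] SK(II)II

Answer: NO — after 2 steps the term is SK(II)II, not yet normal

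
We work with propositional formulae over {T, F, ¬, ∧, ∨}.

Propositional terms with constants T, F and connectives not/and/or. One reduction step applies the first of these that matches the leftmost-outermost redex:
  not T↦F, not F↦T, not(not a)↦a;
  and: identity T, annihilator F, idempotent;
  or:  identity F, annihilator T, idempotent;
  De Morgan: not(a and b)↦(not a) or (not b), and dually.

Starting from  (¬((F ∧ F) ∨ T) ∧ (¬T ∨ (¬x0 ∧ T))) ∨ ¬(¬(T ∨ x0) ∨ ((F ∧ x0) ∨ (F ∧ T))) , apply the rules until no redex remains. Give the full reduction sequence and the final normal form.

  start: (¬((F ∧ F) ∨ T) ∧ (¬T ∨ (¬x0 ∧ T))) ∨ ¬(¬(T ∨ x0) ∨ ((F ∧ x0) ∨ (F ∧ T)))
  step 1: ((¬(F ∧ F) ∧ ¬T) ∧ (¬T ∨ (¬x0 ∧ T))) ∨ ¬(¬(T ∨ x0) ∨ ((F ∧ x0) ∨ (F ∧ T)))
  step 2: (((¬F ∨ ¬F) ∧ ¬T) ∧ (¬T ∨ (¬x0 ∧ T))) ∨ ¬(¬(T ∨ x0) ∨ ((F ∧ x0) ∨ (F ∧ T)))
  step 3: ((¬F ∧ ¬T) ∧ (¬T ∨ (¬x0 ∧ T))) ∨ ¬(¬(T ∨ x0) ∨ ((F ∧ x0) ∨ (F ∧ T)))
  step 4: ((T ∧ ¬T) ∧ (¬T ∨ (¬x0 ∧ T))) ∨ ¬(¬(T ∨ x0) ∨ ((F ∧ x0) ∨ (F ∧ T)))
  step 5: (¬T ∧ (¬T ∨ (¬x0 ∧ T))) ∨ ¬(¬(T ∨ x0) ∨ ((F ∧ x0) ∨ (F ∧ T)))
  step 6: (F ∧ (¬T ∨ (¬x0 ∧ T))) ∨ ¬(¬(T ∨ x0) ∨ ((F ∧ x0) ∨ (F ∧ T)))
  step 7: F ∨ ¬(¬(T ∨ x0) ∨ ((F ∧ x0) ∨ (F ∧ T)))
  step 8: ¬(¬(T ∨ x0) ∨ ((F ∧ x0) ∨ (F ∧ T)))
  step 9: ¬¬(T ∨ x0) ∧ ¬((F ∧ x0) ∨ (F ∧ T))
  step 10: (T ∨ x0) ∧ ¬((F ∧ x0) ∨ (F ∧ T))
  step 11: T ∧ ¬((F ∧ x0) ∨ (F ∧ T))
  step 12: ¬((F ∧ x0) ∨ (F ∧ T))
  step 13: ¬(F ∧ x0) ∧ ¬(F ∧ T)
  step 14: (¬F ∨ ¬x0) ∧ ¬(F ∧ T)
  step 15: (T ∨ ¬x0) ∧ ¬(F ∧ T)
  step 16: T ∧ ¬(F ∧ T)
  step 17: ¬(F ∧ T)
  step 18: ¬F ∨ ¬T
  step 19: T ∨ ¬T
  step 20: T

Answer: normal form = T  (in 20 steps)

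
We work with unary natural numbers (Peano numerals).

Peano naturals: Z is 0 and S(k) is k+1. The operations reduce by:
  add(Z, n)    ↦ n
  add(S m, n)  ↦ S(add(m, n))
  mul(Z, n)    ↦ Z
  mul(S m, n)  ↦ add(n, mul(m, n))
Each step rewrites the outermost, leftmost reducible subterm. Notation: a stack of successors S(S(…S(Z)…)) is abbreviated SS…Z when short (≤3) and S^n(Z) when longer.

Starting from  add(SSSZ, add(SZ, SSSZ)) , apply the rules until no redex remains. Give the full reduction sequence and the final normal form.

Answer: normal form = S^7(Z)  (in 6 steps)

Reduction:
  start: add(SSSZ, add(SZ, SSSZ))
  [1] S(add(SSZ, add(SZ, SSSZ)))
  [2] S(S(add(SZ, add(SZ, SSSZ))))
  [3] S(S(S(add(Z, add(SZ, SSSZ)))))
  [4] S(S(S(add(SZ, SSSZ))))
  [5] S(S(S(S(add(Z, SSSZ)))))
  [6] S^7(Z)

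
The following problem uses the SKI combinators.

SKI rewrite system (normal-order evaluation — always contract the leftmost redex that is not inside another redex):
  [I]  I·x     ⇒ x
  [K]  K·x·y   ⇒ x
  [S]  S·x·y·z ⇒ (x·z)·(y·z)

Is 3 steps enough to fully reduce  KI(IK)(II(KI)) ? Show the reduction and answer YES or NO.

  start: KI(IK)(II(KI))
  →1  I(II(KI))
  →2  II(KI)
  →3  I(KI)

Answer: NO — after 3 steps the term is I(KI), not yet normal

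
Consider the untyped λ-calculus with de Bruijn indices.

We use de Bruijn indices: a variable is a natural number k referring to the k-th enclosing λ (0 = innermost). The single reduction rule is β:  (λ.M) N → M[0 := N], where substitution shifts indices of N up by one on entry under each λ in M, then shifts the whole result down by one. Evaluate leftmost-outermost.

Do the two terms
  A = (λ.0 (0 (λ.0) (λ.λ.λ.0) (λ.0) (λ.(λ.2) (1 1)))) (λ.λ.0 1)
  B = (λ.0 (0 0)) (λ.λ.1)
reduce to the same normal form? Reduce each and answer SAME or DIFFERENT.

Answer: DIFFERENT — A ⇓ λ.0 (λ.λ.λ.0 1), B ⇓ λ.λ.λ.λ.1

Reduction:
Term A:
  start: (λ.0 (0 (λ.0) (λ.λ.λ.0) (λ.0) (λ.(λ.2) (1 1)))) (λ.λ.0 1)
  →1  (λ.λ.0 1) ((λ.λ.0 1) (λ.0) (λ.λ.λ.0) (λ.0) (λ.(λ.λ.λ.0 1) ((λ.λ.0 1) (λ.λ.0 1))))
  →2  λ.0 ((λ.λ.0 1) (λ.0) (λ.λ.λ.0) (λ.0) (λ.(λ.λ.λ.0 1) ((λ.λ.0 1) (λ.λ.0 1))))
  →3  λ.0 ((λ.0 (λ.0)) (λ.λ.λ.0) (λ.0) (λ.(λ.λ.λ.0 1) ((λ.λ.0 1) (λ.λ.0 1))))
  →4  λ.0 ((λ.λ.λ.0) (λ.0) (λ.0) (λ.(λ.λ.λ.0 1) ((λ.λ.0 1) (λ.λ.0 1))))
  →5  λ.0 ((λ.λ.0) (λ.0) (λ.(λ.λ.λ.0 1) ((λ.λ.0 1) (λ.λ.0 1))))
  →6  λ.0 ((λ.0) (λ.(λ.λ.λ.0 1) ((λ.λ.0 1) (λ.λ.0 1))))
  →7  λ.0 (λ.(λ.λ.λ.0 1) ((λ.λ.0 1) (λ.λ.0 1)))
  →8  λ.0 (λ.λ.λ.0 1)

Term B:
  start: (λ.0 (0 0)) (λ.λ.1)
  →1  (λ.λ.1) ((λ.λ.1) (λ.λ.1))
  →2  λ.(λ.λ.1) (λ.λ.1)
  →3  λ.λ.λ.λ.1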